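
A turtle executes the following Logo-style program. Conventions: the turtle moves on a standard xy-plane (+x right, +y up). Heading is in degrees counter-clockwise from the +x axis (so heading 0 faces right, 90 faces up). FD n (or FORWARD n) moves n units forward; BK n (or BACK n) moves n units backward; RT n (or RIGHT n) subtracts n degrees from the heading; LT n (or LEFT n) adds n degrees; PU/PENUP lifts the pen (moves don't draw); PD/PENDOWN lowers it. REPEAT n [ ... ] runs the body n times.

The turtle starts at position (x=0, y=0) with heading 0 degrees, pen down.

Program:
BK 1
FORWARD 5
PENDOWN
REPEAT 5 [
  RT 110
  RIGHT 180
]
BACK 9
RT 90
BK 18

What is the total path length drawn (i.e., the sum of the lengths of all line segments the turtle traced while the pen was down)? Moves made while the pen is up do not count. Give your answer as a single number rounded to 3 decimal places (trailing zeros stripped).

Executing turtle program step by step:
Start: pos=(0,0), heading=0, pen down
BK 1: (0,0) -> (-1,0) [heading=0, draw]
FD 5: (-1,0) -> (4,0) [heading=0, draw]
PD: pen down
REPEAT 5 [
  -- iteration 1/5 --
  RT 110: heading 0 -> 250
  RT 180: heading 250 -> 70
  -- iteration 2/5 --
  RT 110: heading 70 -> 320
  RT 180: heading 320 -> 140
  -- iteration 3/5 --
  RT 110: heading 140 -> 30
  RT 180: heading 30 -> 210
  -- iteration 4/5 --
  RT 110: heading 210 -> 100
  RT 180: heading 100 -> 280
  -- iteration 5/5 --
  RT 110: heading 280 -> 170
  RT 180: heading 170 -> 350
]
BK 9: (4,0) -> (-4.863,1.563) [heading=350, draw]
RT 90: heading 350 -> 260
BK 18: (-4.863,1.563) -> (-1.738,19.289) [heading=260, draw]
Final: pos=(-1.738,19.289), heading=260, 4 segment(s) drawn

Segment lengths:
  seg 1: (0,0) -> (-1,0), length = 1
  seg 2: (-1,0) -> (4,0), length = 5
  seg 3: (4,0) -> (-4.863,1.563), length = 9
  seg 4: (-4.863,1.563) -> (-1.738,19.289), length = 18
Total = 33

Answer: 33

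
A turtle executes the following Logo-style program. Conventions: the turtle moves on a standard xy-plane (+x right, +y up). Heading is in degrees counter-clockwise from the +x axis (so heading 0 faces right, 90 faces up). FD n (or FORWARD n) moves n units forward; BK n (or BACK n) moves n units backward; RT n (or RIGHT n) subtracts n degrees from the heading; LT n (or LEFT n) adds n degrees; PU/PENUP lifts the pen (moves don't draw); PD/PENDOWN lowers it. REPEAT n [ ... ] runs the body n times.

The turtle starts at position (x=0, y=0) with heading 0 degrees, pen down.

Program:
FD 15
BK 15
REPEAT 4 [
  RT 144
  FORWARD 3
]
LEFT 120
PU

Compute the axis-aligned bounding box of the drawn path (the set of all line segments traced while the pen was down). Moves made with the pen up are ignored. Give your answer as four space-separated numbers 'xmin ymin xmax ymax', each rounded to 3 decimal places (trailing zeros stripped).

Executing turtle program step by step:
Start: pos=(0,0), heading=0, pen down
FD 15: (0,0) -> (15,0) [heading=0, draw]
BK 15: (15,0) -> (0,0) [heading=0, draw]
REPEAT 4 [
  -- iteration 1/4 --
  RT 144: heading 0 -> 216
  FD 3: (0,0) -> (-2.427,-1.763) [heading=216, draw]
  -- iteration 2/4 --
  RT 144: heading 216 -> 72
  FD 3: (-2.427,-1.763) -> (-1.5,1.09) [heading=72, draw]
  -- iteration 3/4 --
  RT 144: heading 72 -> 288
  FD 3: (-1.5,1.09) -> (-0.573,-1.763) [heading=288, draw]
  -- iteration 4/4 --
  RT 144: heading 288 -> 144
  FD 3: (-0.573,-1.763) -> (-3,0) [heading=144, draw]
]
LT 120: heading 144 -> 264
PU: pen up
Final: pos=(-3,0), heading=264, 6 segment(s) drawn

Segment endpoints: x in {-3, -2.427, -1.5, -0.573, 0, 15}, y in {-1.763, -1.763, 0, 0, 1.09}
xmin=-3, ymin=-1.763, xmax=15, ymax=1.09

Answer: -3 -1.763 15 1.09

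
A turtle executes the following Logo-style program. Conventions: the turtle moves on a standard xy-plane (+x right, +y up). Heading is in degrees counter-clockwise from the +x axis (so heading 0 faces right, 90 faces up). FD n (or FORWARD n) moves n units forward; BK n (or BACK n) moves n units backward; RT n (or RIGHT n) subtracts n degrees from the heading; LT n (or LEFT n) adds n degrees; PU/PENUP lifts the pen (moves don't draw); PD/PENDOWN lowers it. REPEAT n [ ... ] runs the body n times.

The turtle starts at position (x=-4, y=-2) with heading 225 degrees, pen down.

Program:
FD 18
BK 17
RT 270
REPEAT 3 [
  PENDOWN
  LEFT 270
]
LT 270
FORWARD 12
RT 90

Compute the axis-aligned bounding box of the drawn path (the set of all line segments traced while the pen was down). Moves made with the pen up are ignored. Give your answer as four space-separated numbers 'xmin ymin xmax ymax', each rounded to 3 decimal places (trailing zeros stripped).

Executing turtle program step by step:
Start: pos=(-4,-2), heading=225, pen down
FD 18: (-4,-2) -> (-16.728,-14.728) [heading=225, draw]
BK 17: (-16.728,-14.728) -> (-4.707,-2.707) [heading=225, draw]
RT 270: heading 225 -> 315
REPEAT 3 [
  -- iteration 1/3 --
  PD: pen down
  LT 270: heading 315 -> 225
  -- iteration 2/3 --
  PD: pen down
  LT 270: heading 225 -> 135
  -- iteration 3/3 --
  PD: pen down
  LT 270: heading 135 -> 45
]
LT 270: heading 45 -> 315
FD 12: (-4.707,-2.707) -> (3.778,-11.192) [heading=315, draw]
RT 90: heading 315 -> 225
Final: pos=(3.778,-11.192), heading=225, 3 segment(s) drawn

Segment endpoints: x in {-16.728, -4.707, -4, 3.778}, y in {-14.728, -11.192, -2.707, -2}
xmin=-16.728, ymin=-14.728, xmax=3.778, ymax=-2

Answer: -16.728 -14.728 3.778 -2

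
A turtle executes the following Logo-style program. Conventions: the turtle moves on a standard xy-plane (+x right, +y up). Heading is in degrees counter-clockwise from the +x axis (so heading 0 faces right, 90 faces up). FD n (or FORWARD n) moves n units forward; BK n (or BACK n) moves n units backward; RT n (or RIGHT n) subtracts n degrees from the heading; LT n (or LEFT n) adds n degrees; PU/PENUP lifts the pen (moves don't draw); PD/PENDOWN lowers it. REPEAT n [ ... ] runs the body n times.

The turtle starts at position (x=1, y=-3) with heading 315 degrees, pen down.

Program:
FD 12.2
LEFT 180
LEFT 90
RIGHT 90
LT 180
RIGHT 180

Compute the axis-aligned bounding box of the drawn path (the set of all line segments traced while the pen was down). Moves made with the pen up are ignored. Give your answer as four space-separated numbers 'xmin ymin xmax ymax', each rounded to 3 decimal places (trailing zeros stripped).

Answer: 1 -11.627 9.627 -3

Derivation:
Executing turtle program step by step:
Start: pos=(1,-3), heading=315, pen down
FD 12.2: (1,-3) -> (9.627,-11.627) [heading=315, draw]
LT 180: heading 315 -> 135
LT 90: heading 135 -> 225
RT 90: heading 225 -> 135
LT 180: heading 135 -> 315
RT 180: heading 315 -> 135
Final: pos=(9.627,-11.627), heading=135, 1 segment(s) drawn

Segment endpoints: x in {1, 9.627}, y in {-11.627, -3}
xmin=1, ymin=-11.627, xmax=9.627, ymax=-3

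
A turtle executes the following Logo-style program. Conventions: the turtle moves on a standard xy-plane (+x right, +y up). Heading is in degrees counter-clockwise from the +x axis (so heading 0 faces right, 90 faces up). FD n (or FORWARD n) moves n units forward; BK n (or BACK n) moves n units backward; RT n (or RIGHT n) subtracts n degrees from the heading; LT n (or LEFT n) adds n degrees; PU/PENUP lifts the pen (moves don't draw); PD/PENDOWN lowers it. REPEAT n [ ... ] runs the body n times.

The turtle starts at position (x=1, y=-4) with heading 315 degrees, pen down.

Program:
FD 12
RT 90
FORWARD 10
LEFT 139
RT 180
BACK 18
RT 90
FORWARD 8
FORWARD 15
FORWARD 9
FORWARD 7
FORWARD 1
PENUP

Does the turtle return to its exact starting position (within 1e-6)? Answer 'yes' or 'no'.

Answer: no

Derivation:
Executing turtle program step by step:
Start: pos=(1,-4), heading=315, pen down
FD 12: (1,-4) -> (9.485,-12.485) [heading=315, draw]
RT 90: heading 315 -> 225
FD 10: (9.485,-12.485) -> (2.414,-19.556) [heading=225, draw]
LT 139: heading 225 -> 4
RT 180: heading 4 -> 184
BK 18: (2.414,-19.556) -> (20.37,-18.301) [heading=184, draw]
RT 90: heading 184 -> 94
FD 8: (20.37,-18.301) -> (19.812,-10.32) [heading=94, draw]
FD 15: (19.812,-10.32) -> (18.766,4.643) [heading=94, draw]
FD 9: (18.766,4.643) -> (18.138,13.621) [heading=94, draw]
FD 7: (18.138,13.621) -> (17.65,20.604) [heading=94, draw]
FD 1: (17.65,20.604) -> (17.58,21.602) [heading=94, draw]
PU: pen up
Final: pos=(17.58,21.602), heading=94, 8 segment(s) drawn

Start position: (1, -4)
Final position: (17.58, 21.602)
Distance = 30.502; >= 1e-6 -> NOT closed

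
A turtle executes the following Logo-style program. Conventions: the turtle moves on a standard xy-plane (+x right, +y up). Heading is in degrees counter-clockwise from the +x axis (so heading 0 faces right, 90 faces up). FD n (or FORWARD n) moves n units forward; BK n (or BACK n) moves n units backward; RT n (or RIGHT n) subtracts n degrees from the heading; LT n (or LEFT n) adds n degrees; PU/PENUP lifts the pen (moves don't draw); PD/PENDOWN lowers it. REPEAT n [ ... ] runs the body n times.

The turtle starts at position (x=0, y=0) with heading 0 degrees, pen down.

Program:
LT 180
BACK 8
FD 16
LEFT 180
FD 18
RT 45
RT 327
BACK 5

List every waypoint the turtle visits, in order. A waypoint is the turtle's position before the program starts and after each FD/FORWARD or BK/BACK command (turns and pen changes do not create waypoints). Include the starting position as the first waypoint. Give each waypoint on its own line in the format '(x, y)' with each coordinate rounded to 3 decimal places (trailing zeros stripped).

Executing turtle program step by step:
Start: pos=(0,0), heading=0, pen down
LT 180: heading 0 -> 180
BK 8: (0,0) -> (8,0) [heading=180, draw]
FD 16: (8,0) -> (-8,0) [heading=180, draw]
LT 180: heading 180 -> 0
FD 18: (-8,0) -> (10,0) [heading=0, draw]
RT 45: heading 0 -> 315
RT 327: heading 315 -> 348
BK 5: (10,0) -> (5.109,1.04) [heading=348, draw]
Final: pos=(5.109,1.04), heading=348, 4 segment(s) drawn
Waypoints (5 total):
(0, 0)
(8, 0)
(-8, 0)
(10, 0)
(5.109, 1.04)

Answer: (0, 0)
(8, 0)
(-8, 0)
(10, 0)
(5.109, 1.04)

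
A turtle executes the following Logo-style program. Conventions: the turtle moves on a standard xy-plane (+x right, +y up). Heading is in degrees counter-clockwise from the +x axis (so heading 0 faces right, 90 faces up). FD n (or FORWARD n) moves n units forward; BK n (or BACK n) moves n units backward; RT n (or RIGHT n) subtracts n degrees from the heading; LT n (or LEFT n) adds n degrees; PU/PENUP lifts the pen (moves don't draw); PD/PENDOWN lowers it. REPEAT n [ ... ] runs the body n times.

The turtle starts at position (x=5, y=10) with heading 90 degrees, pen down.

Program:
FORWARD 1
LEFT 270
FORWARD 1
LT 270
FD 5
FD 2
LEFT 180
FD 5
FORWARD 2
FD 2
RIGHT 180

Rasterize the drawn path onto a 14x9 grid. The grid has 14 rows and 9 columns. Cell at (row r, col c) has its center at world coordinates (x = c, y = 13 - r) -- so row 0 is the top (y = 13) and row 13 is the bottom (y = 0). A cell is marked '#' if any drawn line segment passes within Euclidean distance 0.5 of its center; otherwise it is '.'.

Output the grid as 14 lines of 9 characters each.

Segment 0: (5,10) -> (5,11)
Segment 1: (5,11) -> (6,11)
Segment 2: (6,11) -> (6,6)
Segment 3: (6,6) -> (6,4)
Segment 4: (6,4) -> (6,9)
Segment 5: (6,9) -> (6,11)
Segment 6: (6,11) -> (6,13)

Answer: ......#..
......#..
.....##..
.....##..
......#..
......#..
......#..
......#..
......#..
......#..
.........
.........
.........
.........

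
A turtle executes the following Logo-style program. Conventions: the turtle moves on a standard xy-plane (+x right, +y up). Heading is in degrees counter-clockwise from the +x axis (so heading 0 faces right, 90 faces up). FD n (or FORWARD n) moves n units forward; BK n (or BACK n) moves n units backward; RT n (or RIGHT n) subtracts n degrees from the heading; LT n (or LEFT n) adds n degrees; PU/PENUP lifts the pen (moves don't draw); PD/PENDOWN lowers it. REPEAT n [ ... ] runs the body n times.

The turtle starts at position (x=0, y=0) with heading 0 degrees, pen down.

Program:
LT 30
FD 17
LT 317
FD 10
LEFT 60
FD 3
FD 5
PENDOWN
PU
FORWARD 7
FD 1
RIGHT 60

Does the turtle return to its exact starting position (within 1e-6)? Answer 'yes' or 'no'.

Executing turtle program step by step:
Start: pos=(0,0), heading=0, pen down
LT 30: heading 0 -> 30
FD 17: (0,0) -> (14.722,8.5) [heading=30, draw]
LT 317: heading 30 -> 347
FD 10: (14.722,8.5) -> (24.466,6.25) [heading=347, draw]
LT 60: heading 347 -> 47
FD 3: (24.466,6.25) -> (26.512,8.445) [heading=47, draw]
FD 5: (26.512,8.445) -> (29.922,12.101) [heading=47, draw]
PD: pen down
PU: pen up
FD 7: (29.922,12.101) -> (34.696,17.221) [heading=47, move]
FD 1: (34.696,17.221) -> (35.378,17.952) [heading=47, move]
RT 60: heading 47 -> 347
Final: pos=(35.378,17.952), heading=347, 4 segment(s) drawn

Start position: (0, 0)
Final position: (35.378, 17.952)
Distance = 39.672; >= 1e-6 -> NOT closed

Answer: no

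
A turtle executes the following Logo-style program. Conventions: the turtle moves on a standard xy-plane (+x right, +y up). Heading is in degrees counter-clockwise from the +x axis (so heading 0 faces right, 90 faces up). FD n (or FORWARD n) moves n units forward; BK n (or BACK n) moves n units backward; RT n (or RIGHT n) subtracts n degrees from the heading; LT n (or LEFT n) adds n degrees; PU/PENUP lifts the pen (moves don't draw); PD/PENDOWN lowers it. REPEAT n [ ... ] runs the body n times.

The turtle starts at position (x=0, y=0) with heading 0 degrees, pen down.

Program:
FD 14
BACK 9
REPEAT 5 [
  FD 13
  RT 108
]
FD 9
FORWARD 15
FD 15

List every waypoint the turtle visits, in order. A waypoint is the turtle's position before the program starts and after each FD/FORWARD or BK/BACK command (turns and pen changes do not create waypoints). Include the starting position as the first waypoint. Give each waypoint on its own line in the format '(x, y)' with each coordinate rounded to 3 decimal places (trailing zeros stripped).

Answer: (0, 0)
(14, 0)
(5, 0)
(18, 0)
(13.983, -12.364)
(3.466, -4.723)
(13.983, 2.919)
(18, -9.445)
(9, -9.445)
(-6, -9.445)
(-21, -9.445)

Derivation:
Executing turtle program step by step:
Start: pos=(0,0), heading=0, pen down
FD 14: (0,0) -> (14,0) [heading=0, draw]
BK 9: (14,0) -> (5,0) [heading=0, draw]
REPEAT 5 [
  -- iteration 1/5 --
  FD 13: (5,0) -> (18,0) [heading=0, draw]
  RT 108: heading 0 -> 252
  -- iteration 2/5 --
  FD 13: (18,0) -> (13.983,-12.364) [heading=252, draw]
  RT 108: heading 252 -> 144
  -- iteration 3/5 --
  FD 13: (13.983,-12.364) -> (3.466,-4.723) [heading=144, draw]
  RT 108: heading 144 -> 36
  -- iteration 4/5 --
  FD 13: (3.466,-4.723) -> (13.983,2.919) [heading=36, draw]
  RT 108: heading 36 -> 288
  -- iteration 5/5 --
  FD 13: (13.983,2.919) -> (18,-9.445) [heading=288, draw]
  RT 108: heading 288 -> 180
]
FD 9: (18,-9.445) -> (9,-9.445) [heading=180, draw]
FD 15: (9,-9.445) -> (-6,-9.445) [heading=180, draw]
FD 15: (-6,-9.445) -> (-21,-9.445) [heading=180, draw]
Final: pos=(-21,-9.445), heading=180, 10 segment(s) drawn
Waypoints (11 total):
(0, 0)
(14, 0)
(5, 0)
(18, 0)
(13.983, -12.364)
(3.466, -4.723)
(13.983, 2.919)
(18, -9.445)
(9, -9.445)
(-6, -9.445)
(-21, -9.445)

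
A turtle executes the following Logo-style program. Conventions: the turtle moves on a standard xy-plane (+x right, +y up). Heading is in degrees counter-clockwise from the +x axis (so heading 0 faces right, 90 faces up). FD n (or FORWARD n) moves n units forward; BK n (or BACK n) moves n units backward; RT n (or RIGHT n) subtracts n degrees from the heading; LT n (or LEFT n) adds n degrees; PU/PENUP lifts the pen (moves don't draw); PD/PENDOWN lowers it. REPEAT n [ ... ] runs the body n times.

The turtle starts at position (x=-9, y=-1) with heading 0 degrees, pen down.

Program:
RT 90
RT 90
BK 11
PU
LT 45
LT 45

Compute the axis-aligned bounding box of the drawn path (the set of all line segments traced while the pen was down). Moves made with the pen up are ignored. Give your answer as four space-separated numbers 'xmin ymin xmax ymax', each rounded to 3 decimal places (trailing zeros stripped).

Executing turtle program step by step:
Start: pos=(-9,-1), heading=0, pen down
RT 90: heading 0 -> 270
RT 90: heading 270 -> 180
BK 11: (-9,-1) -> (2,-1) [heading=180, draw]
PU: pen up
LT 45: heading 180 -> 225
LT 45: heading 225 -> 270
Final: pos=(2,-1), heading=270, 1 segment(s) drawn

Segment endpoints: x in {-9, 2}, y in {-1, -1}
xmin=-9, ymin=-1, xmax=2, ymax=-1

Answer: -9 -1 2 -1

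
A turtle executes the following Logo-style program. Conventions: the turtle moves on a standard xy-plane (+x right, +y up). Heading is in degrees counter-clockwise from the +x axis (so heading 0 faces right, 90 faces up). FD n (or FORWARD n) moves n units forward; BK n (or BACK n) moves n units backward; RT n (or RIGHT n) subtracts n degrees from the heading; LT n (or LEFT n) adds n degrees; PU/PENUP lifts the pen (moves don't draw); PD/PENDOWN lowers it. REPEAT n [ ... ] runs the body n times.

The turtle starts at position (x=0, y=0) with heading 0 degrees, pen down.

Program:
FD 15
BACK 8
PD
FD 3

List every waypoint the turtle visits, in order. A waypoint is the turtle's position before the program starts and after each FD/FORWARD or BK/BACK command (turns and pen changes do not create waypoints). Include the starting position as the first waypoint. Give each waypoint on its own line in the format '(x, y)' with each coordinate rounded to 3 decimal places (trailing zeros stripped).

Executing turtle program step by step:
Start: pos=(0,0), heading=0, pen down
FD 15: (0,0) -> (15,0) [heading=0, draw]
BK 8: (15,0) -> (7,0) [heading=0, draw]
PD: pen down
FD 3: (7,0) -> (10,0) [heading=0, draw]
Final: pos=(10,0), heading=0, 3 segment(s) drawn
Waypoints (4 total):
(0, 0)
(15, 0)
(7, 0)
(10, 0)

Answer: (0, 0)
(15, 0)
(7, 0)
(10, 0)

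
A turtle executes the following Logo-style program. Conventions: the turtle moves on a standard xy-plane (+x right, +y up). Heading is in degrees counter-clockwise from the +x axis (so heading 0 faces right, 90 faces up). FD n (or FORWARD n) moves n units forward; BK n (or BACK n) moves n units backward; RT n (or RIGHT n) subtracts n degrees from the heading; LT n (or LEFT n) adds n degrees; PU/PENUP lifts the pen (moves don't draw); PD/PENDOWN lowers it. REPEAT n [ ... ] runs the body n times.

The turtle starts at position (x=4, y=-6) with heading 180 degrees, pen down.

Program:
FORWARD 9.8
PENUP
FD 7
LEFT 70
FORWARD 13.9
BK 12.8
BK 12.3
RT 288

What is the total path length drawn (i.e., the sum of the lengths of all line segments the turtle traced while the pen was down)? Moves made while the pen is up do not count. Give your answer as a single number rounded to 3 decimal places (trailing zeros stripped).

Executing turtle program step by step:
Start: pos=(4,-6), heading=180, pen down
FD 9.8: (4,-6) -> (-5.8,-6) [heading=180, draw]
PU: pen up
FD 7: (-5.8,-6) -> (-12.8,-6) [heading=180, move]
LT 70: heading 180 -> 250
FD 13.9: (-12.8,-6) -> (-17.554,-19.062) [heading=250, move]
BK 12.8: (-17.554,-19.062) -> (-13.176,-7.034) [heading=250, move]
BK 12.3: (-13.176,-7.034) -> (-8.969,4.525) [heading=250, move]
RT 288: heading 250 -> 322
Final: pos=(-8.969,4.525), heading=322, 1 segment(s) drawn

Segment lengths:
  seg 1: (4,-6) -> (-5.8,-6), length = 9.8
Total = 9.8

Answer: 9.8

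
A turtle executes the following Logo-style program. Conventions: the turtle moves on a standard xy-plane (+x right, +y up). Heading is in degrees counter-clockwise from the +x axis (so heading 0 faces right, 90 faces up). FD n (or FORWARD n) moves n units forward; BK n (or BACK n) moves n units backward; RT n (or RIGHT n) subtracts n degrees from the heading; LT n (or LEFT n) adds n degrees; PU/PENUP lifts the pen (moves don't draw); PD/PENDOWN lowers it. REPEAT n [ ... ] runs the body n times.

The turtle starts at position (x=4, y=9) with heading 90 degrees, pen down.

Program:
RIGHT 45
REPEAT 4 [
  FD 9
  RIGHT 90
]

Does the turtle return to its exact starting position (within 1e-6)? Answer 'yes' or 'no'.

Answer: yes

Derivation:
Executing turtle program step by step:
Start: pos=(4,9), heading=90, pen down
RT 45: heading 90 -> 45
REPEAT 4 [
  -- iteration 1/4 --
  FD 9: (4,9) -> (10.364,15.364) [heading=45, draw]
  RT 90: heading 45 -> 315
  -- iteration 2/4 --
  FD 9: (10.364,15.364) -> (16.728,9) [heading=315, draw]
  RT 90: heading 315 -> 225
  -- iteration 3/4 --
  FD 9: (16.728,9) -> (10.364,2.636) [heading=225, draw]
  RT 90: heading 225 -> 135
  -- iteration 4/4 --
  FD 9: (10.364,2.636) -> (4,9) [heading=135, draw]
  RT 90: heading 135 -> 45
]
Final: pos=(4,9), heading=45, 4 segment(s) drawn

Start position: (4, 9)
Final position: (4, 9)
Distance = 0; < 1e-6 -> CLOSED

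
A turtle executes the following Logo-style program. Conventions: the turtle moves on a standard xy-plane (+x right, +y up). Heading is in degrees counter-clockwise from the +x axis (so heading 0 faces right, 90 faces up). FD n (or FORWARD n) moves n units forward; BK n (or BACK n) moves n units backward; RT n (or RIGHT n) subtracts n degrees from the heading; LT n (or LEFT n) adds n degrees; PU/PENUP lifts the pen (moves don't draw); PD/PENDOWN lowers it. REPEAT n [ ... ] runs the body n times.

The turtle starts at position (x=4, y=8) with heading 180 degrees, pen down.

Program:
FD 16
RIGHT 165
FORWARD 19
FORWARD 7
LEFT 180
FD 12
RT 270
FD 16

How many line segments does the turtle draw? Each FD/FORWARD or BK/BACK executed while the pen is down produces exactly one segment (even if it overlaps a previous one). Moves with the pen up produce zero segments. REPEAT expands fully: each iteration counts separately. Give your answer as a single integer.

Executing turtle program step by step:
Start: pos=(4,8), heading=180, pen down
FD 16: (4,8) -> (-12,8) [heading=180, draw]
RT 165: heading 180 -> 15
FD 19: (-12,8) -> (6.353,12.918) [heading=15, draw]
FD 7: (6.353,12.918) -> (13.114,14.729) [heading=15, draw]
LT 180: heading 15 -> 195
FD 12: (13.114,14.729) -> (1.523,11.623) [heading=195, draw]
RT 270: heading 195 -> 285
FD 16: (1.523,11.623) -> (5.664,-3.831) [heading=285, draw]
Final: pos=(5.664,-3.831), heading=285, 5 segment(s) drawn
Segments drawn: 5

Answer: 5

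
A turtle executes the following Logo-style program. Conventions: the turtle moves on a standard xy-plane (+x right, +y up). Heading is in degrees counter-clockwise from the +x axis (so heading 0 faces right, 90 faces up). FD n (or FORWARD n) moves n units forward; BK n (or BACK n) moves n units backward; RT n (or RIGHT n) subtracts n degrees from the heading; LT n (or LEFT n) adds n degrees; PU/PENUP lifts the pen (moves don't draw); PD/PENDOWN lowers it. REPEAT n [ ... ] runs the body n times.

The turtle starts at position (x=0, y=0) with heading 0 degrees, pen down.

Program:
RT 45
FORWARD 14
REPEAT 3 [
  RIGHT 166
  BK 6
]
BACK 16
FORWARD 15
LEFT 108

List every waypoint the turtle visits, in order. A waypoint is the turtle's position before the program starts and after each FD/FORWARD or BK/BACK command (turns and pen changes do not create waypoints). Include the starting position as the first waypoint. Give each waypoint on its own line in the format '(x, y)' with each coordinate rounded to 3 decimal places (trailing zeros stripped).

Answer: (0, 0)
(9.899, -9.899)
(15.042, -12.99)
(9.305, -11.235)
(15.296, -11.55)
(31.275, -12.387)
(16.295, -11.602)

Derivation:
Executing turtle program step by step:
Start: pos=(0,0), heading=0, pen down
RT 45: heading 0 -> 315
FD 14: (0,0) -> (9.899,-9.899) [heading=315, draw]
REPEAT 3 [
  -- iteration 1/3 --
  RT 166: heading 315 -> 149
  BK 6: (9.899,-9.899) -> (15.042,-12.99) [heading=149, draw]
  -- iteration 2/3 --
  RT 166: heading 149 -> 343
  BK 6: (15.042,-12.99) -> (9.305,-11.235) [heading=343, draw]
  -- iteration 3/3 --
  RT 166: heading 343 -> 177
  BK 6: (9.305,-11.235) -> (15.296,-11.55) [heading=177, draw]
]
BK 16: (15.296,-11.55) -> (31.275,-12.387) [heading=177, draw]
FD 15: (31.275,-12.387) -> (16.295,-11.602) [heading=177, draw]
LT 108: heading 177 -> 285
Final: pos=(16.295,-11.602), heading=285, 6 segment(s) drawn
Waypoints (7 total):
(0, 0)
(9.899, -9.899)
(15.042, -12.99)
(9.305, -11.235)
(15.296, -11.55)
(31.275, -12.387)
(16.295, -11.602)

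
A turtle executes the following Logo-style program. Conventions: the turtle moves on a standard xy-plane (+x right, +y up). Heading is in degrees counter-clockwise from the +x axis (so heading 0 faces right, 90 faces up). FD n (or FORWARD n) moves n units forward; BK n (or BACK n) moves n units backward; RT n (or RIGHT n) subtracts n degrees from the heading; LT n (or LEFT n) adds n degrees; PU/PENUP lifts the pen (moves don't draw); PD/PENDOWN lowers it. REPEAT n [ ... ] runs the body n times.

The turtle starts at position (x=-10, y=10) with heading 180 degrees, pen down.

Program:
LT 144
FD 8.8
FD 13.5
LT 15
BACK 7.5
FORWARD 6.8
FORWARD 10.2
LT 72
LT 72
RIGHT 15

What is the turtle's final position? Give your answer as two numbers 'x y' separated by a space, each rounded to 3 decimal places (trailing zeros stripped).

Executing turtle program step by step:
Start: pos=(-10,10), heading=180, pen down
LT 144: heading 180 -> 324
FD 8.8: (-10,10) -> (-2.881,4.827) [heading=324, draw]
FD 13.5: (-2.881,4.827) -> (8.041,-3.108) [heading=324, draw]
LT 15: heading 324 -> 339
BK 7.5: (8.041,-3.108) -> (1.039,-0.42) [heading=339, draw]
FD 6.8: (1.039,-0.42) -> (7.388,-2.857) [heading=339, draw]
FD 10.2: (7.388,-2.857) -> (16.91,-6.512) [heading=339, draw]
LT 72: heading 339 -> 51
LT 72: heading 51 -> 123
RT 15: heading 123 -> 108
Final: pos=(16.91,-6.512), heading=108, 5 segment(s) drawn

Answer: 16.91 -6.512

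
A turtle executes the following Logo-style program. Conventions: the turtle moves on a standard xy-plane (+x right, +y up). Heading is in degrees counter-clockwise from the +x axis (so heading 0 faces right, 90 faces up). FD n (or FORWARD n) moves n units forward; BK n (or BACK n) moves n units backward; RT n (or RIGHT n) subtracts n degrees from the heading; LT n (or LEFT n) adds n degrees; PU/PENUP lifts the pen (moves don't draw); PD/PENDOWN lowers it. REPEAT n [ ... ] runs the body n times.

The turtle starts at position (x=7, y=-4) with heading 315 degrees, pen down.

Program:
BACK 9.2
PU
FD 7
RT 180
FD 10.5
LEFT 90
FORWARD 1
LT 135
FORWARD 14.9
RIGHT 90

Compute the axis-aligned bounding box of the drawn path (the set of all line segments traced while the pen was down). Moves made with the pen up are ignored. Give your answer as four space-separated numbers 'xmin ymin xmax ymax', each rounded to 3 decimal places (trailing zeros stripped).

Answer: 0.495 -4 7 2.505

Derivation:
Executing turtle program step by step:
Start: pos=(7,-4), heading=315, pen down
BK 9.2: (7,-4) -> (0.495,2.505) [heading=315, draw]
PU: pen up
FD 7: (0.495,2.505) -> (5.444,-2.444) [heading=315, move]
RT 180: heading 315 -> 135
FD 10.5: (5.444,-2.444) -> (-1.98,4.98) [heading=135, move]
LT 90: heading 135 -> 225
FD 1: (-1.98,4.98) -> (-2.687,4.273) [heading=225, move]
LT 135: heading 225 -> 0
FD 14.9: (-2.687,4.273) -> (12.213,4.273) [heading=0, move]
RT 90: heading 0 -> 270
Final: pos=(12.213,4.273), heading=270, 1 segment(s) drawn

Segment endpoints: x in {0.495, 7}, y in {-4, 2.505}
xmin=0.495, ymin=-4, xmax=7, ymax=2.505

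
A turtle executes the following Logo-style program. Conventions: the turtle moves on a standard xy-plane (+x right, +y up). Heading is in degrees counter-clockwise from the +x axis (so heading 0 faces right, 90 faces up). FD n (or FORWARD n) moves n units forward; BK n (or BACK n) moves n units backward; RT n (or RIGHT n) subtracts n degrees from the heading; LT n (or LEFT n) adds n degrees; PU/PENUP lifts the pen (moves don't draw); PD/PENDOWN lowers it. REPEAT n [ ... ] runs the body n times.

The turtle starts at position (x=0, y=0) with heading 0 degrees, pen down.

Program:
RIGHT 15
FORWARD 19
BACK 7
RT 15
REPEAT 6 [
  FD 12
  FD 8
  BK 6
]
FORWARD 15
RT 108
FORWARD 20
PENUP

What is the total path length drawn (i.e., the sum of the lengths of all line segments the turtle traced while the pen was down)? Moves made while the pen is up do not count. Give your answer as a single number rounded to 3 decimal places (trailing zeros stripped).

Answer: 217

Derivation:
Executing turtle program step by step:
Start: pos=(0,0), heading=0, pen down
RT 15: heading 0 -> 345
FD 19: (0,0) -> (18.353,-4.918) [heading=345, draw]
BK 7: (18.353,-4.918) -> (11.591,-3.106) [heading=345, draw]
RT 15: heading 345 -> 330
REPEAT 6 [
  -- iteration 1/6 --
  FD 12: (11.591,-3.106) -> (21.983,-9.106) [heading=330, draw]
  FD 8: (21.983,-9.106) -> (28.912,-13.106) [heading=330, draw]
  BK 6: (28.912,-13.106) -> (23.715,-10.106) [heading=330, draw]
  -- iteration 2/6 --
  FD 12: (23.715,-10.106) -> (34.108,-16.106) [heading=330, draw]
  FD 8: (34.108,-16.106) -> (41.036,-20.106) [heading=330, draw]
  BK 6: (41.036,-20.106) -> (35.84,-17.106) [heading=330, draw]
  -- iteration 3/6 --
  FD 12: (35.84,-17.106) -> (46.232,-23.106) [heading=330, draw]
  FD 8: (46.232,-23.106) -> (53.16,-27.106) [heading=330, draw]
  BK 6: (53.16,-27.106) -> (47.964,-24.106) [heading=330, draw]
  -- iteration 4/6 --
  FD 12: (47.964,-24.106) -> (58.356,-30.106) [heading=330, draw]
  FD 8: (58.356,-30.106) -> (65.285,-34.106) [heading=330, draw]
  BK 6: (65.285,-34.106) -> (60.089,-31.106) [heading=330, draw]
  -- iteration 5/6 --
  FD 12: (60.089,-31.106) -> (70.481,-37.106) [heading=330, draw]
  FD 8: (70.481,-37.106) -> (77.409,-41.106) [heading=330, draw]
  BK 6: (77.409,-41.106) -> (72.213,-38.106) [heading=330, draw]
  -- iteration 6/6 --
  FD 12: (72.213,-38.106) -> (82.605,-44.106) [heading=330, draw]
  FD 8: (82.605,-44.106) -> (89.533,-48.106) [heading=330, draw]
  BK 6: (89.533,-48.106) -> (84.337,-45.106) [heading=330, draw]
]
FD 15: (84.337,-45.106) -> (97.328,-52.606) [heading=330, draw]
RT 108: heading 330 -> 222
FD 20: (97.328,-52.606) -> (82.465,-65.988) [heading=222, draw]
PU: pen up
Final: pos=(82.465,-65.988), heading=222, 22 segment(s) drawn

Segment lengths:
  seg 1: (0,0) -> (18.353,-4.918), length = 19
  seg 2: (18.353,-4.918) -> (11.591,-3.106), length = 7
  seg 3: (11.591,-3.106) -> (21.983,-9.106), length = 12
  seg 4: (21.983,-9.106) -> (28.912,-13.106), length = 8
  seg 5: (28.912,-13.106) -> (23.715,-10.106), length = 6
  seg 6: (23.715,-10.106) -> (34.108,-16.106), length = 12
  seg 7: (34.108,-16.106) -> (41.036,-20.106), length = 8
  seg 8: (41.036,-20.106) -> (35.84,-17.106), length = 6
  seg 9: (35.84,-17.106) -> (46.232,-23.106), length = 12
  seg 10: (46.232,-23.106) -> (53.16,-27.106), length = 8
  seg 11: (53.16,-27.106) -> (47.964,-24.106), length = 6
  seg 12: (47.964,-24.106) -> (58.356,-30.106), length = 12
  seg 13: (58.356,-30.106) -> (65.285,-34.106), length = 8
  seg 14: (65.285,-34.106) -> (60.089,-31.106), length = 6
  seg 15: (60.089,-31.106) -> (70.481,-37.106), length = 12
  seg 16: (70.481,-37.106) -> (77.409,-41.106), length = 8
  seg 17: (77.409,-41.106) -> (72.213,-38.106), length = 6
  seg 18: (72.213,-38.106) -> (82.605,-44.106), length = 12
  seg 19: (82.605,-44.106) -> (89.533,-48.106), length = 8
  seg 20: (89.533,-48.106) -> (84.337,-45.106), length = 6
  seg 21: (84.337,-45.106) -> (97.328,-52.606), length = 15
  seg 22: (97.328,-52.606) -> (82.465,-65.988), length = 20
Total = 217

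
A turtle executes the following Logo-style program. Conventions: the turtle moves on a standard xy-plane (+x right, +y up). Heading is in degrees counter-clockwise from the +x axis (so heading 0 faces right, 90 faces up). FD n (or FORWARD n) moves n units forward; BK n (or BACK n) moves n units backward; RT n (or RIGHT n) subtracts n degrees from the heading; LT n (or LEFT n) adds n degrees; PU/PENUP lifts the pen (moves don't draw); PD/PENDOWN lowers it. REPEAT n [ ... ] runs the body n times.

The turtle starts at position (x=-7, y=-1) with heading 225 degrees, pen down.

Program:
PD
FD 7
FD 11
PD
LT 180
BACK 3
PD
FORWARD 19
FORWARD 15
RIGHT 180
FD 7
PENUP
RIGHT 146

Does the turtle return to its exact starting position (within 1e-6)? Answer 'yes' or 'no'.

Answer: no

Derivation:
Executing turtle program step by step:
Start: pos=(-7,-1), heading=225, pen down
PD: pen down
FD 7: (-7,-1) -> (-11.95,-5.95) [heading=225, draw]
FD 11: (-11.95,-5.95) -> (-19.728,-13.728) [heading=225, draw]
PD: pen down
LT 180: heading 225 -> 45
BK 3: (-19.728,-13.728) -> (-21.849,-15.849) [heading=45, draw]
PD: pen down
FD 19: (-21.849,-15.849) -> (-8.414,-2.414) [heading=45, draw]
FD 15: (-8.414,-2.414) -> (2.192,8.192) [heading=45, draw]
RT 180: heading 45 -> 225
FD 7: (2.192,8.192) -> (-2.757,3.243) [heading=225, draw]
PU: pen up
RT 146: heading 225 -> 79
Final: pos=(-2.757,3.243), heading=79, 6 segment(s) drawn

Start position: (-7, -1)
Final position: (-2.757, 3.243)
Distance = 6; >= 1e-6 -> NOT closed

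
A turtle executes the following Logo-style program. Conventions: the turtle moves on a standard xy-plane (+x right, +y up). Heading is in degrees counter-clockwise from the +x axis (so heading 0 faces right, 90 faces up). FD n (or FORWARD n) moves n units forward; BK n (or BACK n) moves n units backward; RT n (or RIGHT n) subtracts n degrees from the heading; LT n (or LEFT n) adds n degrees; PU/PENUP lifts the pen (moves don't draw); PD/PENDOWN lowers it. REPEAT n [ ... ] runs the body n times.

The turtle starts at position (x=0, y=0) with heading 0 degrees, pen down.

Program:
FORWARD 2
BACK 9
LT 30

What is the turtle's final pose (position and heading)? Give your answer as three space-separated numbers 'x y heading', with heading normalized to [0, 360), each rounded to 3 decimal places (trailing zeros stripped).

Executing turtle program step by step:
Start: pos=(0,0), heading=0, pen down
FD 2: (0,0) -> (2,0) [heading=0, draw]
BK 9: (2,0) -> (-7,0) [heading=0, draw]
LT 30: heading 0 -> 30
Final: pos=(-7,0), heading=30, 2 segment(s) drawn

Answer: -7 0 30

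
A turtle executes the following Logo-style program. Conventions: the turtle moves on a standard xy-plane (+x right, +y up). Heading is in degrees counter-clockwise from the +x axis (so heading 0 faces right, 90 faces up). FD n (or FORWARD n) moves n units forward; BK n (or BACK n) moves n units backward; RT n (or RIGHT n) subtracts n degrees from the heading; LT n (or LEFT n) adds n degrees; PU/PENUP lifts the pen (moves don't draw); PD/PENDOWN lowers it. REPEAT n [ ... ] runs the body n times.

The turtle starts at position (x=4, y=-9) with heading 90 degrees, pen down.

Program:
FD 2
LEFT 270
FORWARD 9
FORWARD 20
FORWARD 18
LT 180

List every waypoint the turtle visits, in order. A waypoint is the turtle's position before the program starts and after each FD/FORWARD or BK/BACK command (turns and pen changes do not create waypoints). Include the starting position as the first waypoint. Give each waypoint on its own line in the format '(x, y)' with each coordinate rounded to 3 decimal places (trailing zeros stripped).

Answer: (4, -9)
(4, -7)
(13, -7)
(33, -7)
(51, -7)

Derivation:
Executing turtle program step by step:
Start: pos=(4,-9), heading=90, pen down
FD 2: (4,-9) -> (4,-7) [heading=90, draw]
LT 270: heading 90 -> 0
FD 9: (4,-7) -> (13,-7) [heading=0, draw]
FD 20: (13,-7) -> (33,-7) [heading=0, draw]
FD 18: (33,-7) -> (51,-7) [heading=0, draw]
LT 180: heading 0 -> 180
Final: pos=(51,-7), heading=180, 4 segment(s) drawn
Waypoints (5 total):
(4, -9)
(4, -7)
(13, -7)
(33, -7)
(51, -7)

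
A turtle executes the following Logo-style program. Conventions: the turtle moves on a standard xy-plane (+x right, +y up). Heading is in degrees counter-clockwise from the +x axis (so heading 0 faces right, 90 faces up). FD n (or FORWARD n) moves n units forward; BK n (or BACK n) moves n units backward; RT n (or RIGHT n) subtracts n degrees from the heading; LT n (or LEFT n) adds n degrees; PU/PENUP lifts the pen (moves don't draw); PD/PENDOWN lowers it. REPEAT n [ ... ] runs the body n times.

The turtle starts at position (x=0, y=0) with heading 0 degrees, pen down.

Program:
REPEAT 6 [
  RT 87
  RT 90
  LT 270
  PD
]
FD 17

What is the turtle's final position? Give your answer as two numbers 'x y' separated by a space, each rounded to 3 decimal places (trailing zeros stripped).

Executing turtle program step by step:
Start: pos=(0,0), heading=0, pen down
REPEAT 6 [
  -- iteration 1/6 --
  RT 87: heading 0 -> 273
  RT 90: heading 273 -> 183
  LT 270: heading 183 -> 93
  PD: pen down
  -- iteration 2/6 --
  RT 87: heading 93 -> 6
  RT 90: heading 6 -> 276
  LT 270: heading 276 -> 186
  PD: pen down
  -- iteration 3/6 --
  RT 87: heading 186 -> 99
  RT 90: heading 99 -> 9
  LT 270: heading 9 -> 279
  PD: pen down
  -- iteration 4/6 --
  RT 87: heading 279 -> 192
  RT 90: heading 192 -> 102
  LT 270: heading 102 -> 12
  PD: pen down
  -- iteration 5/6 --
  RT 87: heading 12 -> 285
  RT 90: heading 285 -> 195
  LT 270: heading 195 -> 105
  PD: pen down
  -- iteration 6/6 --
  RT 87: heading 105 -> 18
  RT 90: heading 18 -> 288
  LT 270: heading 288 -> 198
  PD: pen down
]
FD 17: (0,0) -> (-16.168,-5.253) [heading=198, draw]
Final: pos=(-16.168,-5.253), heading=198, 1 segment(s) drawn

Answer: -16.168 -5.253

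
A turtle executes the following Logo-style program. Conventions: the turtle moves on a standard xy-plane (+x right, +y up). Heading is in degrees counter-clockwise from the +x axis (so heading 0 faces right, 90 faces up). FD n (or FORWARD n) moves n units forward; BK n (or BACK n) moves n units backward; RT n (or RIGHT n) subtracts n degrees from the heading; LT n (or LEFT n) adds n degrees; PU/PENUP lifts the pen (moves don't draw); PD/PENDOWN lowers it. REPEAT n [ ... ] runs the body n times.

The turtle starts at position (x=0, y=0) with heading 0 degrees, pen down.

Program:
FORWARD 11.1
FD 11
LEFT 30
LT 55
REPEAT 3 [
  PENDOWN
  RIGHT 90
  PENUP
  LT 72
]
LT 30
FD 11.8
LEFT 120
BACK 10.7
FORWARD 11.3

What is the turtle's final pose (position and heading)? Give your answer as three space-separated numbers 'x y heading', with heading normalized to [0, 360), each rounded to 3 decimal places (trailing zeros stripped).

Answer: 27.221 10.31 181

Derivation:
Executing turtle program step by step:
Start: pos=(0,0), heading=0, pen down
FD 11.1: (0,0) -> (11.1,0) [heading=0, draw]
FD 11: (11.1,0) -> (22.1,0) [heading=0, draw]
LT 30: heading 0 -> 30
LT 55: heading 30 -> 85
REPEAT 3 [
  -- iteration 1/3 --
  PD: pen down
  RT 90: heading 85 -> 355
  PU: pen up
  LT 72: heading 355 -> 67
  -- iteration 2/3 --
  PD: pen down
  RT 90: heading 67 -> 337
  PU: pen up
  LT 72: heading 337 -> 49
  -- iteration 3/3 --
  PD: pen down
  RT 90: heading 49 -> 319
  PU: pen up
  LT 72: heading 319 -> 31
]
LT 30: heading 31 -> 61
FD 11.8: (22.1,0) -> (27.821,10.321) [heading=61, move]
LT 120: heading 61 -> 181
BK 10.7: (27.821,10.321) -> (38.519,10.507) [heading=181, move]
FD 11.3: (38.519,10.507) -> (27.221,10.31) [heading=181, move]
Final: pos=(27.221,10.31), heading=181, 2 segment(s) drawn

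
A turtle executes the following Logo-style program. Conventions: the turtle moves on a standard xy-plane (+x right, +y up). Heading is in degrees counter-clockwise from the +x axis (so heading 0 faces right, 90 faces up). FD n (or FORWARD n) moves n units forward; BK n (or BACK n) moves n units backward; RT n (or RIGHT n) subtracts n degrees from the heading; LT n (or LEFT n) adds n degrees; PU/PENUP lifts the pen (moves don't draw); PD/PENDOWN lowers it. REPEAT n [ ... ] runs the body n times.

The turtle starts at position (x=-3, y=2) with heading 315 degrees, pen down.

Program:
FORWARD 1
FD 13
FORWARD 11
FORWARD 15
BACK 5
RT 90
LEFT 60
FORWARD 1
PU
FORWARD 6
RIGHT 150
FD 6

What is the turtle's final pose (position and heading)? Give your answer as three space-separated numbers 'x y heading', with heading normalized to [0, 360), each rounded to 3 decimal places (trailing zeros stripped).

Answer: 19.318 -25.268 135

Derivation:
Executing turtle program step by step:
Start: pos=(-3,2), heading=315, pen down
FD 1: (-3,2) -> (-2.293,1.293) [heading=315, draw]
FD 13: (-2.293,1.293) -> (6.899,-7.899) [heading=315, draw]
FD 11: (6.899,-7.899) -> (14.678,-15.678) [heading=315, draw]
FD 15: (14.678,-15.678) -> (25.284,-26.284) [heading=315, draw]
BK 5: (25.284,-26.284) -> (21.749,-22.749) [heading=315, draw]
RT 90: heading 315 -> 225
LT 60: heading 225 -> 285
FD 1: (21.749,-22.749) -> (22.008,-23.715) [heading=285, draw]
PU: pen up
FD 6: (22.008,-23.715) -> (23.56,-29.51) [heading=285, move]
RT 150: heading 285 -> 135
FD 6: (23.56,-29.51) -> (19.318,-25.268) [heading=135, move]
Final: pos=(19.318,-25.268), heading=135, 6 segment(s) drawn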